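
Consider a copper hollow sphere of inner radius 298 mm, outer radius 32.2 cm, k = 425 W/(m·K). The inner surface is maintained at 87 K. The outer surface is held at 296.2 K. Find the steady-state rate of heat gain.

Q = 4πk·ΔT/(1/r₁ − 1/r₂) = 4π × 425 × 209.2 / (1/0.298 − 1/0.322) = 4.47×10^6 W

Q = 4.47×10^6 W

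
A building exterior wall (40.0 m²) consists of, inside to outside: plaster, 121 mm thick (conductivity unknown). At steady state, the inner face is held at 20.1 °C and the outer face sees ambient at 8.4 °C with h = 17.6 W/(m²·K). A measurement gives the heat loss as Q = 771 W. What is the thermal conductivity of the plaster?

ΣR = ΔT/Q = |20.1 − 8.4|/771 = 0.01518 K/W
Known resistances:
  R_conv,out = 1/(hA) = 1/(17.6·40.0) = 0.001420 K/W
R_plaster = ΣR − ΣR_known = 0.01518 − 0.001420 = 0.01376 K/W
L/(kA) = 0.01376 ⇒ k = 0.121/(0.01376·40.0) = 0.220 W/m·K

k = 0.220 W/m·K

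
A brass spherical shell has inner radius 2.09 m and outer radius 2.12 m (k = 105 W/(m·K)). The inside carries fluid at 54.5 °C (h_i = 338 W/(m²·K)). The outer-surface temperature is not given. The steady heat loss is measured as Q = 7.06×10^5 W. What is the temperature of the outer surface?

Sum the resistances:
  R_conv,in = 1/(4πr²h) = 1/(4π·2.09²·338) = 5.390×10^-5 K/W
  R_brass = (1/2.09 − 1/2.12)/(4πk) = 0.006771/(4π·105) = 5.131×10^-6 K/W
ΣR = 5.903×10^-5 K/W
ΔT = Q·ΣR = 7.06×10^5 × 5.903×10^-5 = 41.68 K
Heat flows outward, so T_out = T_in − ΔT = 54.5 − 41.68 = 12.8 °C

T_out = 12.8 °C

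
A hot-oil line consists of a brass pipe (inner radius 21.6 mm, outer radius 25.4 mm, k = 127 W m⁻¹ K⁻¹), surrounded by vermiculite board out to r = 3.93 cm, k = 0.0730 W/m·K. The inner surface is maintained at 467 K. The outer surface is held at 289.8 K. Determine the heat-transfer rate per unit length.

Resistance network (inner→outer):
  R'_brass = ln(0.0254/0.0216)/(2πk) = 0.1621/(2π·127) = 2.031×10^-4 m·K/W
  R'_vermiculite board = ln(0.0393/0.0254)/(2πk) = 0.4365/(2π·0.0730) = 0.9516 m·K/W
ΣR = 2.031×10^-4 + 0.9516 = 0.9518 m·K/W
Q' = ΔT/ΣR = (467 K − 289.8 K)/0.9518 = 186 W/m

Q' = 186 W/m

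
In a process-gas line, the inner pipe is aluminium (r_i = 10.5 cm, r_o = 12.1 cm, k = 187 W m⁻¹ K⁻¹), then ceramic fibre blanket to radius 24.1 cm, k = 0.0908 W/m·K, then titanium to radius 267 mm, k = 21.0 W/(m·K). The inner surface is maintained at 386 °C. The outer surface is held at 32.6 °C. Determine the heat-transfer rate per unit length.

Q' = 292 W/m

Treat each layer as a resistance in series:
  R'_aluminium = ln(0.121/0.105)/(2πk) = 0.1418/(2π·187) = 1.207×10^-4 m·K/W
  R'_ceramic fibre blanket = ln(0.241/0.121)/(2πk) = 0.6890/(2π·0.0908) = 1.208 m·K/W
  R'_titanium = ln(0.267/0.241)/(2πk) = 0.1025/(2π·21.0) = 7.765×10^-4 m·K/W
ΣR = 1.207×10^-4 + 1.208 + 7.765×10^-4 = 1.209 m·K/W
Q' = ΔT/ΣR = (386 °C − 32.6 °C)/1.209 = 292 W/m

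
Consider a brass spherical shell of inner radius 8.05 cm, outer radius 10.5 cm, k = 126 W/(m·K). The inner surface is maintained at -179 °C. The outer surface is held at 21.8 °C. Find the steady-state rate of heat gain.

Q = 110 kW

Q = 4πk·ΔT/(1/r₁ − 1/r₂) = 4π × 126 × 200.8 / (1/0.0805 − 1/0.105) = 1.10×10^5 W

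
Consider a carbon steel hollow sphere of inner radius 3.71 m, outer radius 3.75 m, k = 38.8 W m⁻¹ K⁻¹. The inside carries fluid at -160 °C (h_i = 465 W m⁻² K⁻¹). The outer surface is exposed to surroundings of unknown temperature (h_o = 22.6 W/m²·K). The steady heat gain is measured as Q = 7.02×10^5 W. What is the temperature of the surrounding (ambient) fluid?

Series resistances:
  R_conv,in = 1/(4πr²h) = 1/(4π·3.71²·465) = 1.243×10^-5 K/W
  R_carbon steel = (1/3.71 − 1/3.75)/(4πk) = 0.002875/(4π·38.8) = 5.897×10^-6 K/W
  R_conv,out = 1/(4πr²h) = 1/(4π·3.75²·22.6) = 2.504×10^-4 K/W
ΣR = 2.687×10^-4 K/W
ΔT = Q·ΣR = 7.02×10^5 × 2.687×10^-4 = 188.6 K
Heat flows inward, so T_out = T_in + ΔT = -160 + 188.6 = 28.6 °C

T_out = 28.6 °C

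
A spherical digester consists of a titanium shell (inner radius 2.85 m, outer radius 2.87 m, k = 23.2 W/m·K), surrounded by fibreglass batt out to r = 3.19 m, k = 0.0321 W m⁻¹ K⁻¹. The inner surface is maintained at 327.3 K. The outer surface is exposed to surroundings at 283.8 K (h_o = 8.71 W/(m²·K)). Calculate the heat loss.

Q = 497 W

Resistance network (inner→outer):
  R_titanium = (1/2.85 − 1/2.87)/(4πk) = 0.002445/(4π·23.2) = 8.387×10^-6 K/W
  R_fibreglass batt = (1/2.87 − 1/3.19)/(4πk) = 0.03495/(4π·0.0321) = 0.08665 K/W
  R_conv,out = 1/(4πr²h) = 1/(4π·3.19²·8.71) = 8.978×10^-4 K/W
ΣR = 8.387×10^-6 + 0.08665 + 8.978×10^-4 = 0.08756 K/W
Q = ΔT/ΣR = (327.3 K − 283.8 K)/0.08756 = 497 W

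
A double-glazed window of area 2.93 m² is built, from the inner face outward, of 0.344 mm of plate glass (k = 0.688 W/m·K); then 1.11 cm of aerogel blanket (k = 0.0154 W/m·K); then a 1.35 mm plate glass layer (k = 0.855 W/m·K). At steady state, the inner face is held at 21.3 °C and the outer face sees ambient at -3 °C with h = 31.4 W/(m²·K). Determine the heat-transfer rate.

Resistance network (inner→outer):
  R_plate glass = L/(kA) = 3.44×10^-4/(0.688·2.93) = 1.706×10^-4 K/W
  R_aerogel blanket = L/(kA) = 0.0111/(0.0154·2.93) = 0.2460 K/W
  R_plate glass = L/(kA) = 0.00135/(0.855·2.93) = 5.389×10^-4 K/W
  R_conv,out = 1/(hA) = 1/(31.4·2.93) = 0.01087 K/W
ΣR = 1.706×10^-4 + 0.2460 + 5.389×10^-4 + 0.01087 = 0.2576 K/W
Q = ΔT/ΣR = (21.3 °C − -3 °C)/0.2576 = 94.3 W

Q = 94.3 W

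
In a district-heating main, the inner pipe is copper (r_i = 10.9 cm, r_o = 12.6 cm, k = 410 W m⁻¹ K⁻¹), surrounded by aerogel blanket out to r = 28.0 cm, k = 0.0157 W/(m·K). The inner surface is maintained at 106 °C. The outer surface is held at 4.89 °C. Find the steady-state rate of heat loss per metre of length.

Q' = 12.5 W/m

Series thermal resistances, inner to outer:
  R'_copper = ln(0.126/0.109)/(2πk) = 0.1449/(2π·410) = 5.626×10^-5 m·K/W
  R'_aerogel blanket = ln(0.280/0.126)/(2πk) = 0.7985/(2π·0.0157) = 8.095 m·K/W
ΣR = 5.626×10^-5 + 8.095 = 8.095 m·K/W
Q' = ΔT/ΣR = (106 °C − 4.89 °C)/8.095 = 12.5 W/m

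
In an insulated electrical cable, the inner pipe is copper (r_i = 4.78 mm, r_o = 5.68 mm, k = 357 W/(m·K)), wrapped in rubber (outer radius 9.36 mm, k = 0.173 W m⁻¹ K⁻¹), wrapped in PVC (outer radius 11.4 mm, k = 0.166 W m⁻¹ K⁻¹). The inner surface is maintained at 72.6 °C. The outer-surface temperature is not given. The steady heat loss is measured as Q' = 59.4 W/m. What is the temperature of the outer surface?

T_out = 34.1 °C

Sum the resistances:
  R'_copper = ln(0.00568/0.00478)/(2πk) = 0.1725/(2π·357) = 7.691×10^-5 m·K/W
  R'_rubber = ln(0.00936/0.00568)/(2πk) = 0.4995/(2π·0.173) = 0.4595 m·K/W
  R'_PVC = ln(0.0114/0.00936)/(2πk) = 0.1972/(2π·0.166) = 0.1890 m·K/W
ΣR = 0.6486 m·K/W
ΔT = Q'·ΣR = 59.4 × 0.6486 = 38.53 K
Heat flows outward, so T_out = T_in − ΔT = 72.6 − 38.53 = 34.1 °C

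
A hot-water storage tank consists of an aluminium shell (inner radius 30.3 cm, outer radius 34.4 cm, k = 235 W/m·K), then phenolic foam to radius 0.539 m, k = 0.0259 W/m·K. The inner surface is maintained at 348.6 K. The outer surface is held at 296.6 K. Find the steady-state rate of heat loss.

Q = 16.1 W

Treat each layer as a resistance in series:
  R_aluminium = (1/0.303 − 1/0.344)/(4πk) = 0.3934/(4π·235) = 1.332×10^-4 K/W
  R_phenolic foam = (1/0.344 − 1/0.539)/(4πk) = 1.052/(4π·0.0259) = 3.231 K/W
ΣR = 1.332×10^-4 + 3.231 = 3.231 K/W
Q = ΔT/ΣR = (348.6 K − 296.6 K)/3.231 = 16.1 W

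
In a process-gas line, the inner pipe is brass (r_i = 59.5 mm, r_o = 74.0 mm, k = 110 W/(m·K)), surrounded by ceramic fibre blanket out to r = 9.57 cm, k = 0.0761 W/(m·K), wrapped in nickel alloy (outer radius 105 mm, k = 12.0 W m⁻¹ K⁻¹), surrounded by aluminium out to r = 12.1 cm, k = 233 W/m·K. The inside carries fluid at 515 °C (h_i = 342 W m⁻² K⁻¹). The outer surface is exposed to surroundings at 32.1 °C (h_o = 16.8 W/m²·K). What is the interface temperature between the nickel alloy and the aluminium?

T = 92.6 °C

Treat each layer as a resistance in series:
  R'_conv,in = 1/(2πr h) = 1/(2π·0.0595·342) = 0.007821 m·K/W
  R'_brass = ln(0.0740/0.0595)/(2πk) = 0.2181/(2π·110) = 3.155×10^-4 m·K/W
  R'_ceramic fibre blanket = ln(0.0957/0.0740)/(2πk) = 0.2572/(2π·0.0761) = 0.5378 m·K/W
  R'_nickel alloy = ln(0.105/0.0957)/(2πk) = 0.09274/(2π·12.0) = 0.001230 m·K/W
  R'_aluminium = ln(0.121/0.105)/(2πk) = 0.1418/(2π·233) = 9.688×10^-5 m·K/W
  R'_conv,out = 1/(2πr h) = 1/(2π·0.121·16.8) = 0.07829 m·K/W
ΣR = 0.007821 + 3.155×10^-4 + 0.5378 + 0.001230 + 9.688×10^-5 + 0.07829 = 0.6256 m·K/W
Q' = ΔT/ΣR = (515 °C − 32.1 °C)/0.6256 = 771.9 W/m
From the inner boundary to the nickel alloy/aluminium interface, ΣR_partial = 0.5472 m·K/W.
T_interface = T_in − Q'·ΣR_partial = 515 °C − (771.9)(0.5472) = 92.6 °C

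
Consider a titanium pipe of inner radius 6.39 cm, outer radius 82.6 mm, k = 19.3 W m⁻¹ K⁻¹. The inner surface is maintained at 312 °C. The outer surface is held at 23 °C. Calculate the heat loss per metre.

Q' = 2πk·ΔT/ln(r₂/r₁) = 2π × 19.3 × 289 / ln(0.0826/0.0639) = 1.37×10^5 W/m

Q' = 137 kW/m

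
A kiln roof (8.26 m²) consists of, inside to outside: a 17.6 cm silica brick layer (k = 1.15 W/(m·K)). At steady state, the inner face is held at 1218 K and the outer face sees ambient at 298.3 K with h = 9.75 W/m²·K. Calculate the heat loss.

Series thermal resistances, inner to outer:
  R_silica brick = L/(kA) = 0.176/(1.15·8.26) = 0.01853 K/W
  R_conv,out = 1/(hA) = 1/(9.75·8.26) = 0.01242 K/W
ΣR = 0.01853 + 0.01242 = 0.03095 K/W
Q = ΔT/ΣR = (1218 K − 298.3 K)/0.03095 = 29700 W

Q = 29.7 kW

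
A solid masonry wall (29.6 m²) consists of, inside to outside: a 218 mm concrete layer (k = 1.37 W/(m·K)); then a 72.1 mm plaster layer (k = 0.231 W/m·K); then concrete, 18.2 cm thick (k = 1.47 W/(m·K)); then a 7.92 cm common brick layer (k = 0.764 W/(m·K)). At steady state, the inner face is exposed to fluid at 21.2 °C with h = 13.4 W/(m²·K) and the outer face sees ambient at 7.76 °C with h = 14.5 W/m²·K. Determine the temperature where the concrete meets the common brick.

Series thermal resistances, inner to outer:
  R_conv,in = 1/(hA) = 1/(13.4·29.6) = 0.002521 K/W
  R_concrete = L/(kA) = 0.218/(1.37·29.6) = 0.005376 K/W
  R_plaster = L/(kA) = 0.0721/(0.231·29.6) = 0.01054 K/W
  R_concrete = L/(kA) = 0.182/(1.47·29.6) = 0.004183 K/W
  R_common brick = L/(kA) = 0.0792/(0.764·29.6) = 0.003502 K/W
  R_conv,out = 1/(hA) = 1/(14.5·29.6) = 0.002330 K/W
ΣR = 0.002521 + 0.005376 + 0.01054 + 0.004183 + 0.003502 + 0.002330 = 0.02845 K/W
Q = ΔT/ΣR = (21.2 °C − 7.76 °C)/0.02845 = 472.4 W
From the inner boundary to the concrete/common brick interface, ΣR_partial = 0.02262 K/W.
T_interface = T_in − Q·ΣR_partial = 21.2 °C − (472.4)(0.02262) = 10.5 °C

T = 10.5 °C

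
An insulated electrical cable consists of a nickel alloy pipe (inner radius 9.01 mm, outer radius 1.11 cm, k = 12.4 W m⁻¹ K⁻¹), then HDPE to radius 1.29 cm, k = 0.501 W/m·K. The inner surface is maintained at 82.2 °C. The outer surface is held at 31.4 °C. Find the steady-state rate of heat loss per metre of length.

Treat each layer as a resistance in series:
  R'_nickel alloy = ln(0.0111/0.00901)/(2πk) = 0.2086/(2π·12.4) = 0.002678 m·K/W
  R'_HDPE = ln(0.0129/0.0111)/(2πk) = 0.1503/(2π·0.501) = 0.04774 m·K/W
ΣR = 0.002678 + 0.04774 = 0.05042 m·K/W
Q' = ΔT/ΣR = (82.2 °C − 31.4 °C)/0.05042 = 1010 W/m

Q' = 1010 W/m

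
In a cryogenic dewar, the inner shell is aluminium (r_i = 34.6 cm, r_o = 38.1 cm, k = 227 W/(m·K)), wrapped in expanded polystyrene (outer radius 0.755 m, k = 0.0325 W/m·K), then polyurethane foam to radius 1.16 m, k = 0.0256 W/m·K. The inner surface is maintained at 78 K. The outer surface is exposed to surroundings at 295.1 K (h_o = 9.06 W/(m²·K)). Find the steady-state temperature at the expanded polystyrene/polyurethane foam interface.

Series thermal resistances, inner to outer:
  R_aluminium = (1/0.346 − 1/0.381)/(4πk) = 0.2655/(4π·227) = 9.307×10^-5 K/W
  R_expanded polystyrene = (1/0.381 − 1/0.755)/(4πk) = 1.300/(4π·0.0325) = 3.184 K/W
  R_polyurethane foam = (1/0.755 − 1/1.16)/(4πk) = 0.4624/(4π·0.0256) = 1.437 K/W
  R_conv,out = 1/(4πr²h) = 1/(4π·1.16²·9.06) = 0.006527 K/W
ΣR = 9.307×10^-5 + 3.184 + 1.437 + 0.006527 = 4.628 K/W
Q = ΔT/ΣR = (78 K − 295.1 K)/4.628 = -46.91 W
From the inner boundary to the expanded polystyrene/polyurethane foam interface, ΣR_partial = 3.184 K/W.
T_interface = T_in − Q·ΣR_partial = 78 K − (-46.91)(3.184) = 227.4 K

T = 227.4 K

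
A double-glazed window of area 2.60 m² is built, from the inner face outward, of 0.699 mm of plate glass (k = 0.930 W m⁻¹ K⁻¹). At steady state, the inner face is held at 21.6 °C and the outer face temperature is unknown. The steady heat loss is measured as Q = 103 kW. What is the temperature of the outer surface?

Sum the resistances:
  R_plate glass = L/(kA) = 6.99×10^-4/(0.930·2.60) = 2.891×10^-4 K/W
ΣR = 2.891×10^-4 K/W
ΔT = Q·ΣR = 1.03×10^5 × 2.891×10^-4 = 29.78 K
Heat flows outward, so T_out = T_in − ΔT = 21.6 − 29.78 = -8.18 °C

T_out = -8.18 °C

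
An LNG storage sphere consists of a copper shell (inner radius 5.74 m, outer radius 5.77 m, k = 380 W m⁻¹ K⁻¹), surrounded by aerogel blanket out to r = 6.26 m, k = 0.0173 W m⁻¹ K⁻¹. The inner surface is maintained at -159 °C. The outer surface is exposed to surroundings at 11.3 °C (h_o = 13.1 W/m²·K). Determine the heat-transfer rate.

Resistance network (inner→outer):
  R_copper = (1/5.74 − 1/5.77)/(4πk) = 9.058×10^-4/(4π·380) = 1.897×10^-7 K/W
  R_aerogel blanket = (1/5.77 − 1/6.26)/(4πk) = 0.01357/(4π·0.0173) = 0.06240 K/W
  R_conv,out = 1/(4πr²h) = 1/(4π·6.26²·13.1) = 1.550×10^-4 K/W
ΣR = 1.897×10^-7 + 0.06240 + 1.550×10^-4 = 0.06256 K/W
Q = ΔT/ΣR = (-159 °C − 11.3 °C)/0.06256 = -2720 W
(Negative Q ⇒ heat flows inward; heat gain = 2720 W.)

Q = 2.72 kW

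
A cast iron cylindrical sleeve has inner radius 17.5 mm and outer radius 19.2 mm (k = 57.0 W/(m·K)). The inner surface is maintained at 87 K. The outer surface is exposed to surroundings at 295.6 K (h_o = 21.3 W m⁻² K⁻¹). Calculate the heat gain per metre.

Q' = 536 W/m

Resistance network (inner→outer):
  R'_cast iron = ln(0.0192/0.0175)/(2πk) = 0.09271/(2π·57.0) = 2.589×10^-4 m·K/W
  R'_conv,out = 1/(2πr h) = 1/(2π·0.0192·21.3) = 0.3892 m·K/W
ΣR = 2.589×10^-4 + 0.3892 = 0.3895 m·K/W
Q' = ΔT/ΣR = (87 K − 295.6 K)/0.3895 = -536 W/m
(Negative Q' ⇒ heat flows inward; heat gain = 536 W/m.)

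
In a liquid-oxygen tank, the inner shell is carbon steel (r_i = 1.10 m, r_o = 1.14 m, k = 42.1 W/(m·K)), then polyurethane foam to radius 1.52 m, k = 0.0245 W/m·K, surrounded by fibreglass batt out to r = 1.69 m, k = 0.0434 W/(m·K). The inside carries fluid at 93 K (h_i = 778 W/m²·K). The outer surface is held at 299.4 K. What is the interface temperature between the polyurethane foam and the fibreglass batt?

Resistance network (inner→outer):
  R_conv,in = 1/(4πr²h) = 1/(4π·1.10²·778) = 8.453×10^-5 K/W
  R_carbon steel = (1/1.10 − 1/1.14)/(4πk) = 0.03190/(4π·42.1) = 6.029×10^-5 K/W
  R_polyurethane foam = (1/1.14 − 1/1.52)/(4πk) = 0.2193/(4π·0.0245) = 0.7123 K/W
  R_fibreglass batt = (1/1.52 − 1/1.69)/(4πk) = 0.06618/(4π·0.0434) = 0.1213 K/W
ΣR = 8.453×10^-5 + 6.029×10^-5 + 0.7123 + 0.1213 = 0.8337 K/W
Q = ΔT/ΣR = (93 K − 299.4 K)/0.8337 = -247.6 W
From the inner boundary to the polyurethane foam/fibreglass batt interface, ΣR_partial = 0.7124 K/W.
T_interface = T_in − Q·ΣR_partial = 93 K − (-247.6)(0.7124) = 269.4 K

T = 269.4 K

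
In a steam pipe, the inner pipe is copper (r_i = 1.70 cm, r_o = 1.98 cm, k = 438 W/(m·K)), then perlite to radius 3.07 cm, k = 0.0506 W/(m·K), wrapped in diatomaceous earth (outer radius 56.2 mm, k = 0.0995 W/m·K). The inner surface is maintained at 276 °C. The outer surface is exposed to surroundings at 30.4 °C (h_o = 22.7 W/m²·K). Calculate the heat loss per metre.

Q' = 99.4 W/m

Resistance network (inner→outer):
  R'_copper = ln(0.0198/0.0170)/(2πk) = 0.1525/(2π·438) = 5.540×10^-5 m·K/W
  R'_perlite = ln(0.0307/0.0198)/(2πk) = 0.4386/(2π·0.0506) = 1.379 m·K/W
  R'_diatomaceous earth = ln(0.0562/0.0307)/(2πk) = 0.6047/(2π·0.0995) = 0.9672 m·K/W
  R'_conv,out = 1/(2πr h) = 1/(2π·0.0562·22.7) = 0.1248 m·K/W
ΣR = 5.540×10^-5 + 1.379 + 0.9672 + 0.1248 = 2.471 m·K/W
Q' = ΔT/ΣR = (276 °C − 30.4 °C)/2.471 = 99.4 W/m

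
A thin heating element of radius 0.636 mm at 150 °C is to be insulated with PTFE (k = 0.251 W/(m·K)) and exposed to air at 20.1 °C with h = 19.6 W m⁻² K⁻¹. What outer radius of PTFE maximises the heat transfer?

r_cr = 1.28 cm

For a cylinder, r_cr = k_ins/h = 0.251/19.6 = 0.0128 m = 1.28 cm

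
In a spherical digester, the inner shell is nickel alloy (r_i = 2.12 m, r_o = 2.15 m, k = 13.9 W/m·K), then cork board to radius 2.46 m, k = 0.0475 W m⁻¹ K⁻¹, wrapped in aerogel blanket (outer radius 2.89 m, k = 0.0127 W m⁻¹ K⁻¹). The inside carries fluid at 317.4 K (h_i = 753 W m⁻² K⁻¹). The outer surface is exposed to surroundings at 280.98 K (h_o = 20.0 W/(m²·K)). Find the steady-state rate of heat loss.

Series thermal resistances, inner to outer:
  R_conv,in = 1/(4πr²h) = 1/(4π·2.12²·753) = 2.351×10^-5 K/W
  R_nickel alloy = (1/2.12 − 1/2.15)/(4πk) = 0.006582/(4π·13.9) = 3.768×10^-5 K/W
  R_cork board = (1/2.15 − 1/2.46)/(4πk) = 0.05861/(4π·0.0475) = 0.09819 K/W
  R_aerogel blanket = (1/2.46 − 1/2.89)/(4πk) = 0.06048/(4π·0.0127) = 0.3790 K/W
  R_conv,out = 1/(4πr²h) = 1/(4π·2.89²·20.0) = 4.764×10^-4 K/W
ΣR = 2.351×10^-5 + 3.768×10^-5 + 0.09819 + 0.3790 + 4.764×10^-4 = 0.4777 K/W
Q = ΔT/ΣR = (317.4 K − 280.98 K)/0.4777 = 76.2 W

Q = 76.2 W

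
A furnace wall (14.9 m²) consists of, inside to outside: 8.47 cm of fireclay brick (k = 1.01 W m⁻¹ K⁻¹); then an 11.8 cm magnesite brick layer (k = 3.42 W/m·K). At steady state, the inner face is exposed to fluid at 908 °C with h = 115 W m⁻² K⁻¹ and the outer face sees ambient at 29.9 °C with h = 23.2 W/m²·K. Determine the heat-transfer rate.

Q = 76900 W

Series thermal resistances, inner to outer:
  R_conv,in = 1/(hA) = 1/(115·14.9) = 5.836×10^-4 K/W
  R_fireclay brick = L/(kA) = 0.0847/(1.01·14.9) = 0.005628 K/W
  R_magnesite brick = L/(kA) = 0.118/(3.42·14.9) = 0.002316 K/W
  R_conv,out = 1/(hA) = 1/(23.2·14.9) = 0.002893 K/W
ΣR = 5.836×10^-4 + 0.005628 + 0.002316 + 0.002893 = 0.01142 K/W
Q = ΔT/ΣR = (908 °C − 29.9 °C)/0.01142 = 76900 W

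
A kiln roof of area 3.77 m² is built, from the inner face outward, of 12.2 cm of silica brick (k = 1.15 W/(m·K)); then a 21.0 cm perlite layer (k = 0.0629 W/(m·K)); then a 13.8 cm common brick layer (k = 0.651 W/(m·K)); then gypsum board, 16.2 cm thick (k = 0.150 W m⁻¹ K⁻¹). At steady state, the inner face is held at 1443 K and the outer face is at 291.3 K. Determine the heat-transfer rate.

Treat each layer as a resistance in series:
  R_silica brick = L/(kA) = 0.122/(1.15·3.77) = 0.02814 K/W
  R_perlite = L/(kA) = 0.210/(0.0629·3.77) = 0.8856 K/W
  R_common brick = L/(kA) = 0.138/(0.651·3.77) = 0.05623 K/W
  R_gypsum board = L/(kA) = 0.162/(0.150·3.77) = 0.2865 K/W
ΣR = 0.02814 + 0.8856 + 0.05623 + 0.2865 = 1.256 K/W
Q = ΔT/ΣR = (1443 K − 291.3 K)/1.256 = 917 W

Q = 917 W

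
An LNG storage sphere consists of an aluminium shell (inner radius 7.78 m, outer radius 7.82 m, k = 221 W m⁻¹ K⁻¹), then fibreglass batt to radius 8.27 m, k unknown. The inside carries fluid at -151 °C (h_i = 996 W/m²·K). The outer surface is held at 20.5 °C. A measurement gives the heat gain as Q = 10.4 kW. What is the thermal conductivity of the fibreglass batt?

k = 0.0336 W/m·K

ΣR = ΔT/Q = |-151 − 20.5|/10400 = 0.01649 K/W
Known resistances:
  R_conv,in = 1/(4πr²h) = 1/(4π·7.78²·996) = 1.320×10^-6 K/W
  R_aluminium = (1/7.78 − 1/7.82)/(4πk) = 6.575×10^-4/(4π·221) = 2.367×10^-7 K/W
R_fibreglass batt = ΣR − ΣR_known = 0.01649 − 1.557×10^-6 = 0.01649 K/W
(1/r₁−1/r₂)/(4πk) = 0.01649 ⇒ k = 0.006958/(4π·0.01649) = 0.0336 W/m·K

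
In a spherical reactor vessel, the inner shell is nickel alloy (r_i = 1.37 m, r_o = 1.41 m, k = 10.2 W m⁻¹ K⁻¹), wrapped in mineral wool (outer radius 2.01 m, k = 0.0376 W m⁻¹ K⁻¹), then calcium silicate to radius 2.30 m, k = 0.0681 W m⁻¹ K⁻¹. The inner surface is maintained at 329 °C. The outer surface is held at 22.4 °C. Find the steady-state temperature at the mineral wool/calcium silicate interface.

T = 65.5 °C

Series thermal resistances, inner to outer:
  R_nickel alloy = (1/1.37 − 1/1.41)/(4πk) = 0.02071/(4π·10.2) = 1.616×10^-4 K/W
  R_mineral wool = (1/1.41 − 1/2.01)/(4πk) = 0.2117/(4π·0.0376) = 0.4481 K/W
  R_calcium silicate = (1/2.01 − 1/2.30)/(4πk) = 0.06273/(4π·0.0681) = 0.07330 K/W
ΣR = 1.616×10^-4 + 0.4481 + 0.07330 = 0.5216 K/W
Q = ΔT/ΣR = (329 °C − 22.4 °C)/0.5216 = 587.8 W
From the inner boundary to the mineral wool/calcium silicate interface, ΣR_partial = 0.4483 K/W.
T_interface = T_in − Q·ΣR_partial = 329 °C − (587.8)(0.4483) = 65.5 °C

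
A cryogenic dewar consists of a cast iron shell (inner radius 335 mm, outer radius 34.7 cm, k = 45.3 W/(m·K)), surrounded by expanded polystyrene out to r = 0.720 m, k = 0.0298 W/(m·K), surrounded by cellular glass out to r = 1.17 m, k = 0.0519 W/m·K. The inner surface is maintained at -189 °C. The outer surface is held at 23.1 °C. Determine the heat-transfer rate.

Q = 44.1 W

Series thermal resistances, inner to outer:
  R_cast iron = (1/0.335 − 1/0.347)/(4πk) = 0.1032/(4π·45.3) = 1.813×10^-4 K/W
  R_expanded polystyrene = (1/0.347 − 1/0.720)/(4πk) = 1.493/(4π·0.0298) = 3.987 K/W
  R_cellular glass = (1/0.720 − 1/1.17)/(4πk) = 0.5342/(4π·0.0519) = 0.8191 K/W
ΣR = 1.813×10^-4 + 3.987 + 0.8191 = 4.806 K/W
Q = ΔT/ΣR = (-189 °C − 23.1 °C)/4.806 = -44.1 W
(Negative Q ⇒ heat flows inward; heat gain = 44.1 W.)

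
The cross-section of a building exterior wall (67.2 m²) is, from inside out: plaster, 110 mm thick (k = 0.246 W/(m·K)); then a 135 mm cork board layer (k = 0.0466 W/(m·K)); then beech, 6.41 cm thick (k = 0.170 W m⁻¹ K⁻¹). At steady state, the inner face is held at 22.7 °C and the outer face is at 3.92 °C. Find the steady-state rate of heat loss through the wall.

Q = 339 W

Treat each layer as a resistance in series:
  R_plaster = L/(kA) = 0.110/(0.246·67.2) = 0.006654 K/W
  R_cork board = L/(kA) = 0.135/(0.0466·67.2) = 0.04311 K/W
  R_beech = L/(kA) = 0.0641/(0.170·67.2) = 0.005611 K/W
ΣR = 0.006654 + 0.04311 + 0.005611 = 0.05538 K/W
Q = ΔT/ΣR = (22.7 °C − 3.92 °C)/0.05538 = 339 W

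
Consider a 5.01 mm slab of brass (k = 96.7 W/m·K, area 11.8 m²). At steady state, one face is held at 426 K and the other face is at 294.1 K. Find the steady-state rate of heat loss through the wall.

Q = 30000 kW

Q = kA·ΔT/L = 96.7 × 11.8 × |426 K − 294.1 K| / 0.00501 = 3.00×10^7 W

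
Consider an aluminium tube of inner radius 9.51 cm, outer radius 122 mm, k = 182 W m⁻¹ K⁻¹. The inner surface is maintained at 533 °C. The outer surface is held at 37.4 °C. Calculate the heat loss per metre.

Q' = 2πk·ΔT/ln(r₂/r₁) = 2π × 182 × 495.6 / ln(0.122/0.0951) = 2.28×10^6 W/m

Q' = 2280 kW/m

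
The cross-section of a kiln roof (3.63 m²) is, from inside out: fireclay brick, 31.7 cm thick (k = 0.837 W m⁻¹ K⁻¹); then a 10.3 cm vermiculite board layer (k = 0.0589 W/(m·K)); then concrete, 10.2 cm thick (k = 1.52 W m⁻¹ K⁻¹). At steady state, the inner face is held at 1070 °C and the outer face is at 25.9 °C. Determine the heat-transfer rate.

Q = 1730 W

Resistance network (inner→outer):
  R_fireclay brick = L/(kA) = 0.317/(0.837·3.63) = 0.1043 K/W
  R_vermiculite board = L/(kA) = 0.103/(0.0589·3.63) = 0.4817 K/W
  R_concrete = L/(kA) = 0.102/(1.52·3.63) = 0.01849 K/W
ΣR = 0.1043 + 0.4817 + 0.01849 = 0.6045 K/W
Q = ΔT/ΣR = (1070 °C − 25.9 °C)/0.6045 = 1730 W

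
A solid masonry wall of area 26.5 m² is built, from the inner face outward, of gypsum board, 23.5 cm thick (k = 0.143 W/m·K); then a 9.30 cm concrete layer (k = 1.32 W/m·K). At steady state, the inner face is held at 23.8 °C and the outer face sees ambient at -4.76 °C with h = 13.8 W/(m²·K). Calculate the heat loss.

Series thermal resistances, inner to outer:
  R_gypsum board = L/(kA) = 0.235/(0.143·26.5) = 0.06201 K/W
  R_concrete = L/(kA) = 0.0930/(1.32·26.5) = 0.002659 K/W
  R_conv,out = 1/(hA) = 1/(13.8·26.5) = 0.002734 K/W
ΣR = 0.06201 + 0.002659 + 0.002734 = 0.06740 K/W
Q = ΔT/ΣR = (23.8 °C − -4.76 °C)/0.06740 = 424 W

Q = 424 W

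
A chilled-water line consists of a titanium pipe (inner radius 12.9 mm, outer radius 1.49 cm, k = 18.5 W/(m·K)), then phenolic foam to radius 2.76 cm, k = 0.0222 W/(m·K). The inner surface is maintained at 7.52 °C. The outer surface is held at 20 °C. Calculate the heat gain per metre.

Q' = 2.82 W/m

Series thermal resistances, inner to outer:
  R'_titanium = ln(0.0149/0.0129)/(2πk) = 0.1441/(2π·18.5) = 0.001240 m·K/W
  R'_phenolic foam = ln(0.0276/0.0149)/(2πk) = 0.6165/(2π·0.0222) = 4.419 m·K/W
ΣR = 0.001240 + 4.419 = 4.420 m·K/W
Q' = ΔT/ΣR = (7.52 °C − 20 °C)/4.420 = -2.82 W/m
(Negative Q' ⇒ heat flows inward; heat gain = 2.82 W/m.)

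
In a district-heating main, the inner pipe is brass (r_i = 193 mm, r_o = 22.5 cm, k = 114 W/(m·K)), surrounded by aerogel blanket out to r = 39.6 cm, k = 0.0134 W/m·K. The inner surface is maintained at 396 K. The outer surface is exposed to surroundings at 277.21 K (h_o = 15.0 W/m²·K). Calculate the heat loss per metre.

Q' = 17.6 W/m

Series thermal resistances, inner to outer:
  R'_brass = ln(0.225/0.193)/(2πk) = 0.1534/(2π·114) = 2.142×10^-4 m·K/W
  R'_aerogel blanket = ln(0.396/0.225)/(2πk) = 0.5653/(2π·0.0134) = 6.714 m·K/W
  R'_conv,out = 1/(2πr h) = 1/(2π·0.396·15.0) = 0.02679 m·K/W
ΣR = 2.142×10^-4 + 6.714 + 0.02679 = 6.741 m·K/W
Q' = ΔT/ΣR = (396 K − 277.21 K)/6.741 = 17.6 W/m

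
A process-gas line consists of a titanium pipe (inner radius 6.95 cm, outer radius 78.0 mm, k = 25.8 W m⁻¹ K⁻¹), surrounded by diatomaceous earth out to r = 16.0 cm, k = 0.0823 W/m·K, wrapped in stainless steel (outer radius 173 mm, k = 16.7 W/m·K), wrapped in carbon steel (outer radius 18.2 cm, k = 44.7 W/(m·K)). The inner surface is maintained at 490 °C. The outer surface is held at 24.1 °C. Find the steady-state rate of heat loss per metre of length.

Series thermal resistances, inner to outer:
  R'_titanium = ln(0.0780/0.0695)/(2πk) = 0.1154/(2π·25.8) = 7.118×10^-4 m·K/W
  R'_diatomaceous earth = ln(0.160/0.0780)/(2πk) = 0.7185/(2π·0.0823) = 1.389 m·K/W
  R'_stainless steel = ln(0.173/0.160)/(2πk) = 0.07812/(2π·16.7) = 7.445×10^-4 m·K/W
  R'_carbon steel = ln(0.182/0.173)/(2πk) = 0.05072/(2π·44.7) = 1.806×10^-4 m·K/W
ΣR = 7.118×10^-4 + 1.389 + 7.445×10^-4 + 1.806×10^-4 = 1.391 m·K/W
Q' = ΔT/ΣR = (490 °C − 24.1 °C)/1.391 = 335 W/m

Q' = 335 W/m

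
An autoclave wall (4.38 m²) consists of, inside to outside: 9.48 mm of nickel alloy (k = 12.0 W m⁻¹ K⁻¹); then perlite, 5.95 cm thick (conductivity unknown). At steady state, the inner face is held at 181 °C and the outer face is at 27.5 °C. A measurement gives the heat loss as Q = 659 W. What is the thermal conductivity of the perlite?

ΣR = ΔT/Q = |181 − 27.5|/659 = 0.2329 K/W
Known resistances:
  R_nickel alloy = L/(kA) = 0.00948/(12.0·4.38) = 1.804×10^-4 K/W
R_perlite = ΣR − ΣR_known = 0.2329 − 1.804×10^-4 = 0.2327 K/W
L/(kA) = 0.2327 ⇒ k = 0.0595/(0.2327·4.38) = 0.0584 W/m·K

k = 0.0584 W/m·K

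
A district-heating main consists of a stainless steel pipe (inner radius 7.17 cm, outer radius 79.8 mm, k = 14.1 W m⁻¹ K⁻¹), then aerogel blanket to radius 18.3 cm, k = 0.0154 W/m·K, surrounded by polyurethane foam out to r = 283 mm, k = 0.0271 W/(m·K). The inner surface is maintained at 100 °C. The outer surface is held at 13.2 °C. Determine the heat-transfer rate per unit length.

Q' = 7.79 W/m

Resistance network (inner→outer):
  R'_stainless steel = ln(0.0798/0.0717)/(2πk) = 0.1070/(2π·14.1) = 0.001208 m·K/W
  R'_aerogel blanket = ln(0.183/0.0798)/(2πk) = 0.8300/(2π·0.0154) = 8.577 m·K/W
  R'_polyurethane foam = ln(0.283/0.183)/(2πk) = 0.4360/(2π·0.0271) = 2.560 m·K/W
ΣR = 0.001208 + 8.577 + 2.560 = 11.14 m·K/W
Q' = ΔT/ΣR = (100 °C − 13.2 °C)/11.14 = 7.79 W/m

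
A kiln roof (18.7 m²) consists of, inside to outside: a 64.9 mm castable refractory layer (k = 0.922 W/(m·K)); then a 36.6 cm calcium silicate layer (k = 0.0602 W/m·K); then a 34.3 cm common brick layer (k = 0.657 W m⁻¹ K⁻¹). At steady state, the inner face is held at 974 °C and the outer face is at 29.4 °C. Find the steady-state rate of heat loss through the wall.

Q = 2650 W

Treat each layer as a resistance in series:
  R_castable refractory = L/(kA) = 0.0649/(0.922·18.7) = 0.003764 K/W
  R_calcium silicate = L/(kA) = 0.366/(0.0602·18.7) = 0.3251 K/W
  R_common brick = L/(kA) = 0.343/(0.657·18.7) = 0.02792 K/W
ΣR = 0.003764 + 0.3251 + 0.02792 = 0.3568 K/W
Q = ΔT/ΣR = (974 °C − 29.4 °C)/0.3568 = 2650 W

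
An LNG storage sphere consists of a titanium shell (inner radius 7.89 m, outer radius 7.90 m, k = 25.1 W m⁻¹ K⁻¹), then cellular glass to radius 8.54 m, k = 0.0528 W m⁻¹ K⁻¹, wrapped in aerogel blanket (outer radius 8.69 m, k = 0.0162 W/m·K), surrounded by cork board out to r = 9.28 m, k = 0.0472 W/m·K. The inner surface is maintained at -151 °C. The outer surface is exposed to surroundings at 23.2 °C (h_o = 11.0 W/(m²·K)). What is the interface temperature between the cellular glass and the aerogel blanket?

Treat each layer as a resistance in series:
  R_titanium = (1/7.89 − 1/7.90)/(4πk) = 1.604×10^-4/(4π·25.1) = 5.086×10^-7 K/W
  R_cellular glass = (1/7.90 − 1/8.54)/(4πk) = 0.009486/(4π·0.0528) = 0.01430 K/W
  R_aerogel blanket = (1/8.54 − 1/8.69)/(4πk) = 0.002021/(4π·0.0162) = 0.009929 K/W
  R_cork board = (1/8.69 − 1/9.28)/(4πk) = 0.007316/(4π·0.0472) = 0.01233 K/W
  R_conv,out = 1/(4πr²h) = 1/(4π·9.28²·11.0) = 8.400×10^-5 K/W
ΣR = 5.086×10^-7 + 0.01430 + 0.009929 + 0.01233 + 8.400×10^-5 = 0.03664 K/W
Q = ΔT/ΣR = (-151 °C − 23.2 °C)/0.03664 = -4754 W
From the inner boundary to the cellular glass/aerogel blanket interface, ΣR_partial = 0.01430 K/W.
T_interface = T_in − Q·ΣR_partial = -151 °C − (-4754)(0.01430) = -83.0 °C

T = -83.0 °C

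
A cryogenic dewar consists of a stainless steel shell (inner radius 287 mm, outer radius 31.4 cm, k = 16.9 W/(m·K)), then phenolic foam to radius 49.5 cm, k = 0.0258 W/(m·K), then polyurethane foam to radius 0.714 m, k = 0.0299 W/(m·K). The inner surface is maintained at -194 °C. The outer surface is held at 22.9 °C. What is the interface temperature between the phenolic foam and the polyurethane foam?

Series thermal resistances, inner to outer:
  R_stainless steel = (1/0.287 − 1/0.314)/(4πk) = 0.2996/(4π·16.9) = 0.001411 K/W
  R_phenolic foam = (1/0.314 − 1/0.495)/(4πk) = 1.165/(4π·0.0258) = 3.592 K/W
  R_polyurethane foam = (1/0.495 − 1/0.714)/(4πk) = 0.6196/(4π·0.0299) = 1.649 K/W
ΣR = 0.001411 + 3.592 + 1.649 = 5.242 K/W
Q = ΔT/ΣR = (-194 °C − 22.9 °C)/5.242 = -41.38 W
From the inner boundary to the phenolic foam/polyurethane foam interface, ΣR_partial = 3.593 K/W.
T_interface = T_in − Q·ΣR_partial = -194 °C − (-41.38)(3.593) = -45.3 °C

T = -45.3 °C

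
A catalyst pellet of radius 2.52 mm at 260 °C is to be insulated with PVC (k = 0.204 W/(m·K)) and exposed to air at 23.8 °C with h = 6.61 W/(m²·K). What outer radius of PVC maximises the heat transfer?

For a sphere, r_cr = 2k_ins/h = 2·0.204/6.61 = 0.0617 m = 6.17 cm

r_cr = 6.17 cm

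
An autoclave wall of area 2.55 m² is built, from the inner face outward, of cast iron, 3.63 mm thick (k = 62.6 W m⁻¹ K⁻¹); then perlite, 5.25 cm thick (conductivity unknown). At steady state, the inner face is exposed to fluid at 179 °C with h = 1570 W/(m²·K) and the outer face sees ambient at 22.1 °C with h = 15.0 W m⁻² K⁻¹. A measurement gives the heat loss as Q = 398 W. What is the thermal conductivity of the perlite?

ΣR = ΔT/Q = |179 − 22.1|/398 = 0.3942 K/W
Known resistances:
  R_conv,in = 1/(hA) = 1/(1570·2.55) = 2.498×10^-4 K/W
  R_cast iron = L/(kA) = 0.00363/(62.6·2.55) = 2.274×10^-5 K/W
  R_conv,out = 1/(hA) = 1/(15.0·2.55) = 0.02614 K/W
R_perlite = ΣR − ΣR_known = 0.3942 − 0.02641 = 0.3678 K/W
L/(kA) = 0.3678 ⇒ k = 0.0525/(0.3678·2.55) = 0.0560 W/m·K

k = 0.0560 W/m·K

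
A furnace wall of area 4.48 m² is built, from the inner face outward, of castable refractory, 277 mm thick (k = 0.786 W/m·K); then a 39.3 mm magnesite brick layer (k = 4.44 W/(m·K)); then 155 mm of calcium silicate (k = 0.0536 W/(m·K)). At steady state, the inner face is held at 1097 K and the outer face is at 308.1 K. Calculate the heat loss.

Series thermal resistances, inner to outer:
  R_castable refractory = L/(kA) = 0.277/(0.786·4.48) = 0.07866 K/W
  R_magnesite brick = L/(kA) = 0.0393/(4.44·4.48) = 0.001976 K/W
  R_calcium silicate = L/(kA) = 0.155/(0.0536·4.48) = 0.6455 K/W
ΣR = 0.07866 + 0.001976 + 0.6455 = 0.7261 K/W
Q = ΔT/ΣR = (1097 K − 308.1 K)/0.7261 = 1090 W

Q = 1090 W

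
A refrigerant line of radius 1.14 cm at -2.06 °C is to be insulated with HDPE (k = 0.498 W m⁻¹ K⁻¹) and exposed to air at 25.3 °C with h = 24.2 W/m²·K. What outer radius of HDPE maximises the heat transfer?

For a cylinder, r_cr = k_ins/h = 0.498/24.2 = 0.0206 m = 2.06 cm

r_cr = 2.06 cm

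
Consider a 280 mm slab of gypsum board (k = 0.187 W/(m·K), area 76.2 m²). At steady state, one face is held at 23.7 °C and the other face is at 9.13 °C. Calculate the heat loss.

Q = 741 W

Q = kA·ΔT/L = 0.187 × 76.2 × |23.7 °C − 9.13 °C| / 0.280 = 741 W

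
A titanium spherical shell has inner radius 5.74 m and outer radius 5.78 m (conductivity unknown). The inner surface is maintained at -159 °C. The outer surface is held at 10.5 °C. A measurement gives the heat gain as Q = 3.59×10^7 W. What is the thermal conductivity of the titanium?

ΣR = ΔT/Q = |-159 − 10.5|/3.59×10^7 = 4.721×10^-6 K/W
(1/r₁−1/r₂)/(4πk) = 4.721×10^-6 ⇒ k = 0.001206/(4π·4.721×10^-6) = 20.3 W/m·K

k = 20.3 W/m·K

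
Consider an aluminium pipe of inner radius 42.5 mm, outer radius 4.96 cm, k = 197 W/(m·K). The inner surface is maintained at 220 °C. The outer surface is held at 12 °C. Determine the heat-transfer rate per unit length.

Q' = 1.67×10^6 W/m

Q' = 2πk·ΔT/ln(r₂/r₁) = 2π × 197 × 208 / ln(0.0496/0.0425) = 1.67×10^6 W/m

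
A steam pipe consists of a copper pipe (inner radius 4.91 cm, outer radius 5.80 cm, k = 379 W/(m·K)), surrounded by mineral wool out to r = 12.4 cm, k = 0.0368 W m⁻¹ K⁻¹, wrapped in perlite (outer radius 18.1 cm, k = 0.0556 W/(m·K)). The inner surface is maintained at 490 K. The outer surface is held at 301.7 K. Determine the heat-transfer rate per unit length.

Q' = 43.1 W/m

Series thermal resistances, inner to outer:
  R'_copper = ln(0.0580/0.0491)/(2πk) = 0.1666/(2π·379) = 6.995×10^-5 m·K/W
  R'_mineral wool = ln(0.124/0.0580)/(2πk) = 0.7598/(2π·0.0368) = 3.286 m·K/W
  R'_perlite = ln(0.181/0.124)/(2πk) = 0.3782/(2π·0.0556) = 1.083 m·K/W
ΣR = 6.995×10^-5 + 3.286 + 1.083 = 4.369 m·K/W
Q' = ΔT/ΣR = (490 K − 301.7 K)/4.369 = 43.1 W/m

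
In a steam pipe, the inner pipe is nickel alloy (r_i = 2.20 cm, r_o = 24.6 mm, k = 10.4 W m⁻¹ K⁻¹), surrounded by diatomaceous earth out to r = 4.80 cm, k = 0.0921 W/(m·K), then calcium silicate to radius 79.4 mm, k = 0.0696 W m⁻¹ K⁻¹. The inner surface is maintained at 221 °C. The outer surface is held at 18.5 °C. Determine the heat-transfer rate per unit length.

Treat each layer as a resistance in series:
  R'_nickel alloy = ln(0.0246/0.0220)/(2πk) = 0.1117/(2π·10.4) = 0.001709 m·K/W
  R'_diatomaceous earth = ln(0.0480/0.0246)/(2πk) = 0.6685/(2π·0.0921) = 1.155 m·K/W
  R'_calcium silicate = ln(0.0794/0.0480)/(2πk) = 0.5033/(2π·0.0696) = 1.151 m·K/W
ΣR = 0.001709 + 1.155 + 1.151 = 2.308 m·K/W
Q' = ΔT/ΣR = (221 °C − 18.5 °C)/2.308 = 87.7 W/m

Q' = 87.7 W/m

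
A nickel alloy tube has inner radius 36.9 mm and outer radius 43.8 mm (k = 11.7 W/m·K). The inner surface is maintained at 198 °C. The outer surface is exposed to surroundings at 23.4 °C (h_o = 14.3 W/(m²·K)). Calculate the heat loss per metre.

Q' = 681 W/m

Resistance network (inner→outer):
  R'_nickel alloy = ln(0.0438/0.0369)/(2πk) = 0.1714/(2π·11.7) = 0.002332 m·K/W
  R'_conv,out = 1/(2πr h) = 1/(2π·0.0438·14.3) = 0.2541 m·K/W
ΣR = 0.002332 + 0.2541 = 0.2564 m·K/W
Q' = ΔT/ΣR = (198 °C − 23.4 °C)/0.2564 = 681 W/m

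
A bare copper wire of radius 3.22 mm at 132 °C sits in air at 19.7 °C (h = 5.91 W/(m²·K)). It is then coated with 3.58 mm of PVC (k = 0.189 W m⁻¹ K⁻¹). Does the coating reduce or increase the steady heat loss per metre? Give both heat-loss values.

Critical radius for a cylinder: r_cr = k/h = 0.0320 m = 3.20 cm.
Outer radius after coating: r₂ = 0.00322 + 0.00358 = 0.00680 m.
Since r₁ < r_cr and r₂ ≤ r_cr, the coating moves toward the maximum at r_cr — heat loss rises.
Bare: R = 1/(2πr₁h) = 8.363 m·K/W; Q = 112.3/8.363 = 13.4 W/m.
Coated: R = R_cond + R_conv = 4.590 m·K/W; Q = 112.3/4.590 = 24.5 W/m.

increases: 13.4 → 24.5 W/m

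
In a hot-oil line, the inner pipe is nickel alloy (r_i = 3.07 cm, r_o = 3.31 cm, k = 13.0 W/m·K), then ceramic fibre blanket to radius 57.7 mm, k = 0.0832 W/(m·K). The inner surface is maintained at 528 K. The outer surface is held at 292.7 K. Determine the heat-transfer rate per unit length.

Q' = 221 W/m

Treat each layer as a resistance in series:
  R'_nickel alloy = ln(0.0331/0.0307)/(2πk) = 0.07527/(2π·13.0) = 9.215×10^-4 m·K/W
  R'_ceramic fibre blanket = ln(0.0577/0.0331)/(2πk) = 0.5557/(2π·0.0832) = 1.063 m·K/W
ΣR = 9.215×10^-4 + 1.063 = 1.064 m·K/W
Q' = ΔT/ΣR = (528 K − 292.7 K)/1.064 = 221 W/m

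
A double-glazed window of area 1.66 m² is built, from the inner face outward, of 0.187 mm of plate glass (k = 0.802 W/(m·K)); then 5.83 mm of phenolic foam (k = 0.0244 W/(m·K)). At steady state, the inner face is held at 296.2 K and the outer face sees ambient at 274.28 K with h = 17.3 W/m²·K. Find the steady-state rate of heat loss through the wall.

Q = 123 W

Treat each layer as a resistance in series:
  R_plate glass = L/(kA) = 1.87×10^-4/(0.802·1.66) = 1.405×10^-4 K/W
  R_phenolic foam = L/(kA) = 0.00583/(0.0244·1.66) = 0.1439 K/W
  R_conv,out = 1/(hA) = 1/(17.3·1.66) = 0.03482 K/W
ΣR = 1.405×10^-4 + 0.1439 + 0.03482 = 0.1789 K/W
Q = ΔT/ΣR = (296.2 K − 274.28 K)/0.1789 = 123 W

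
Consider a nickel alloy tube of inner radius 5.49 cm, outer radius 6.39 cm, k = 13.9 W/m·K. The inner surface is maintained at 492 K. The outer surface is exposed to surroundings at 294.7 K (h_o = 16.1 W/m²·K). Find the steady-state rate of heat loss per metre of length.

Resistance network (inner→outer):
  R'_nickel alloy = ln(0.0639/0.0549)/(2πk) = 0.1518/(2π·13.9) = 0.001738 m·K/W
  R'_conv,out = 1/(2πr h) = 1/(2π·0.0639·16.1) = 0.1547 m·K/W
ΣR = 0.001738 + 0.1547 = 0.1564 m·K/W
Q' = ΔT/ΣR = (492 K − 294.7 K)/0.1564 = 1260 W/m

Q' = 1260 W/m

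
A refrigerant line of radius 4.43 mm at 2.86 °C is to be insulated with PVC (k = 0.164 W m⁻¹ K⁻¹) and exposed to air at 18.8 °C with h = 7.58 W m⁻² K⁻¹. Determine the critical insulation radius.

r_cr = 2.16 cm

For a cylinder, r_cr = k_ins/h = 0.164/7.58 = 0.0216 m = 2.16 cm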